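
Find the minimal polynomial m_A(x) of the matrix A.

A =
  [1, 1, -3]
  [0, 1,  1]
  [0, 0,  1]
x^3 - 3*x^2 + 3*x - 1

The characteristic polynomial is χ_A(x) = (x - 1)^3, so the eigenvalues are known. The minimal polynomial is
  m_A(x) = Π_λ (x − λ)^{k_λ}
where k_λ is the size of the *largest* Jordan block for λ (equivalently, the smallest k with (A − λI)^k v = 0 for every generalised eigenvector v of λ).

  λ = 1: largest Jordan block has size 3, contributing (x − 1)^3

So m_A(x) = (x - 1)^3 = x^3 - 3*x^2 + 3*x - 1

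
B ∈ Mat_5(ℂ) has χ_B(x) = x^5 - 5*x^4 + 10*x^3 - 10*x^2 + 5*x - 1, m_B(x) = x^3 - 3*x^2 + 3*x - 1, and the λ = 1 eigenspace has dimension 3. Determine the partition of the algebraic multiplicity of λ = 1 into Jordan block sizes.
Block sizes for λ = 1: [3, 1, 1]

Step 1 — from the characteristic polynomial, algebraic multiplicity of λ = 1 is 5. From dim ker(B − (1)·I) = 3, there are exactly 3 Jordan blocks for λ = 1.
Step 2 — from the minimal polynomial, the factor (x − 1)^3 tells us the largest block for λ = 1 has size 3.
Step 3 — with total size 5, 3 blocks, and largest block 3, the block sizes (in nonincreasing order) are [3, 1, 1].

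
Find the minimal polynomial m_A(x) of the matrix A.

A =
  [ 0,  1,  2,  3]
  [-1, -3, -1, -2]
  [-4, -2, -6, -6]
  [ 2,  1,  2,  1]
x^3 + 6*x^2 + 12*x + 8

The characteristic polynomial is χ_A(x) = (x + 2)^4, so the eigenvalues are known. The minimal polynomial is
  m_A(x) = Π_λ (x − λ)^{k_λ}
where k_λ is the size of the *largest* Jordan block for λ (equivalently, the smallest k with (A − λI)^k v = 0 for every generalised eigenvector v of λ).

  λ = -2: largest Jordan block has size 3, contributing (x + 2)^3

So m_A(x) = (x + 2)^3 = x^3 + 6*x^2 + 12*x + 8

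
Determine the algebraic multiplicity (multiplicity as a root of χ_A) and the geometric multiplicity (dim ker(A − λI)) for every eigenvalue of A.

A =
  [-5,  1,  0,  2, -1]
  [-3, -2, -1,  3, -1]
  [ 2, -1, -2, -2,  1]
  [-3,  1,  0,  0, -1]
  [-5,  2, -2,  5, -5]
λ = -3: alg = 4, geom = 2; λ = -2: alg = 1, geom = 1

Step 1 — factor the characteristic polynomial to read off the algebraic multiplicities:
  χ_A(x) = (x + 2)*(x + 3)^4

Step 2 — compute geometric multiplicities via the rank-nullity identity g(λ) = n − rank(A − λI):
  rank(A − (-3)·I) = 3, so dim ker(A − (-3)·I) = n − 3 = 2
  rank(A − (-2)·I) = 4, so dim ker(A − (-2)·I) = n − 4 = 1

Summary:
  λ = -3: algebraic multiplicity = 4, geometric multiplicity = 2
  λ = -2: algebraic multiplicity = 1, geometric multiplicity = 1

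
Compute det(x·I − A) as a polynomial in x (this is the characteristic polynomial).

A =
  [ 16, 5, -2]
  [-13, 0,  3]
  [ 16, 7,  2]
x^3 - 18*x^2 + 108*x - 216

Expanding det(x·I − A) (e.g. by cofactor expansion or by noting that A is similar to its Jordan form J, which has the same characteristic polynomial as A) gives
  χ_A(x) = x^3 - 18*x^2 + 108*x - 216
which factors as (x - 6)^3. The eigenvalues (with algebraic multiplicities) are λ = 6 with multiplicity 3.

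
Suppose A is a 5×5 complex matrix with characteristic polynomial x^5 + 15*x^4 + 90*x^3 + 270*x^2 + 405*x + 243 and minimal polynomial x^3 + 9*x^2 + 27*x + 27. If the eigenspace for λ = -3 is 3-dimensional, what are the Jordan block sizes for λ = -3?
Block sizes for λ = -3: [3, 1, 1]

Step 1 — from the characteristic polynomial, algebraic multiplicity of λ = -3 is 5. From dim ker(A − (-3)·I) = 3, there are exactly 3 Jordan blocks for λ = -3.
Step 2 — from the minimal polynomial, the factor (x + 3)^3 tells us the largest block for λ = -3 has size 3.
Step 3 — with total size 5, 3 blocks, and largest block 3, the block sizes (in nonincreasing order) are [3, 1, 1].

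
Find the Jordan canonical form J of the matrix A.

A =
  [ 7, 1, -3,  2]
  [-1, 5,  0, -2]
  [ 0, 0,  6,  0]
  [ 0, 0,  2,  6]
J_3(6) ⊕ J_1(6)

The characteristic polynomial is
  det(x·I − A) = x^4 - 24*x^3 + 216*x^2 - 864*x + 1296 = (x - 6)^4

Eigenvalues and multiplicities (the geometric multiplicity of λ is n − rank(A − λI), which equals the number of Jordan blocks for λ):
  λ = 6: algebraic multiplicity = 4, geometric multiplicity = 2

Determining the block sizes for each eigenvalue:
  λ = 6: with am = 4 and gm = 2, the partition is not yet determined (e.g. several partitions of 4 into 2 parts exist). Let N = A − (6)·I. Computing rank(N^1) = 2, rank(N^2) = 1, rank(N^3) = 0; the number of blocks of size ≥ j is rank(N^{j−1}) − rank(N^j), giving [2, 1, 1]. So we have 1 block(s) of size 3, 1 block(s) of size 1 → block sizes [3, 1]

Assembling the blocks gives a Jordan form
J =
  [6, 1, 0, 0]
  [0, 6, 1, 0]
  [0, 0, 6, 0]
  [0, 0, 0, 6]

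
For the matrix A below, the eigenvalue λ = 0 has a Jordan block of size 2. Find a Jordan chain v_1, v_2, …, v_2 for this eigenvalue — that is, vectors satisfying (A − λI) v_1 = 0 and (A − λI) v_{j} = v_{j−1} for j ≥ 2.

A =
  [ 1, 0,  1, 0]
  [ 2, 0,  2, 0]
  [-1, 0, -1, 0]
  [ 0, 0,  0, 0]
A Jordan chain for λ = 0 of length 2:
v_1 = (1, 2, -1, 0)ᵀ
v_2 = (1, 0, 0, 0)ᵀ

Let N = A − (0)·I. We want v_2 with N^2 v_2 = 0 but N^1 v_2 ≠ 0; then v_{j-1} := N · v_j for j = 2, …, 2.

Pick v_2 = (1, 0, 0, 0)ᵀ.
Then v_1 = N · v_2 = (1, 2, -1, 0)ᵀ.

Sanity check: (A − (0)·I) v_1 = (0, 0, 0, 0)ᵀ = 0. ✓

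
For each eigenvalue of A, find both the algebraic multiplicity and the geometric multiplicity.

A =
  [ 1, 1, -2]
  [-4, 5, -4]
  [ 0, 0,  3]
λ = 3: alg = 3, geom = 2

Step 1 — factor the characteristic polynomial to read off the algebraic multiplicities:
  χ_A(x) = (x - 3)^3

Step 2 — compute geometric multiplicities via the rank-nullity identity g(λ) = n − rank(A − λI):
  rank(A − (3)·I) = 1, so dim ker(A − (3)·I) = n − 1 = 2

Summary:
  λ = 3: algebraic multiplicity = 3, geometric multiplicity = 2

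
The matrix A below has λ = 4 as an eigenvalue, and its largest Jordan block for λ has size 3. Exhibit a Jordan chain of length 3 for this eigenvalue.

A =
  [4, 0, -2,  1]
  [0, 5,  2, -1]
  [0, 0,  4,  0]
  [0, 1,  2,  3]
A Jordan chain for λ = 4 of length 3:
v_1 = (1, 0, 0, 0)ᵀ
v_2 = (0, 1, 0, 1)ᵀ
v_3 = (0, 1, 0, 0)ᵀ

Let N = A − (4)·I. We want v_3 with N^3 v_3 = 0 but N^2 v_3 ≠ 0; then v_{j-1} := N · v_j for j = 3, …, 2.

Pick v_3 = (0, 1, 0, 0)ᵀ.
Then v_2 = N · v_3 = (0, 1, 0, 1)ᵀ.
Then v_1 = N · v_2 = (1, 0, 0, 0)ᵀ.

Sanity check: (A − (4)·I) v_1 = (0, 0, 0, 0)ᵀ = 0. ✓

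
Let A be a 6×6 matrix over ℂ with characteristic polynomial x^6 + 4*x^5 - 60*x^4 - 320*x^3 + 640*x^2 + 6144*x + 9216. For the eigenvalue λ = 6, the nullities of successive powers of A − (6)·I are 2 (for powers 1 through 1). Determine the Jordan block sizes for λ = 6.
Block sizes for λ = 6: [1, 1]

From the dimensions of kernels of powers, the number of Jordan blocks of size at least j is d_j − d_{j−1} where d_j = dim ker(N^j) (with d_0 = 0). Computing the differences gives [2].
The number of blocks of size exactly k is (#blocks of size ≥ k) − (#blocks of size ≥ k + 1), so the partition is: 2 block(s) of size 1.
In nonincreasing order the block sizes are [1, 1].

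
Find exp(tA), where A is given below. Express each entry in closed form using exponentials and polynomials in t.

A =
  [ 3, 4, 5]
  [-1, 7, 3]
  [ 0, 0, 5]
e^{tA} =
  [-2*t*exp(5*t) + exp(5*t), 4*t*exp(5*t), t^2*exp(5*t) + 5*t*exp(5*t)]
  [-t*exp(5*t), 2*t*exp(5*t) + exp(5*t), t^2*exp(5*t)/2 + 3*t*exp(5*t)]
  [0, 0, exp(5*t)]

Strategy: write A = P · J · P⁻¹ where J is a Jordan canonical form, so e^{tA} = P · e^{tJ} · P⁻¹, and e^{tJ} can be computed block-by-block.

A has Jordan form
J =
  [5, 1, 0]
  [0, 5, 1]
  [0, 0, 5]
(up to reordering of blocks).

Per-block formulas:
  For a 3×3 Jordan block J_3(5): exp(t · J_3(5)) = e^(5t)·(I + t·N + (t^2/2)·N^2), where N is the 3×3 nilpotent shift.

After assembling e^{tJ} and conjugating by P, we get:

e^{tA} =
  [-2*t*exp(5*t) + exp(5*t), 4*t*exp(5*t), t^2*exp(5*t) + 5*t*exp(5*t)]
  [-t*exp(5*t), 2*t*exp(5*t) + exp(5*t), t^2*exp(5*t)/2 + 3*t*exp(5*t)]
  [0, 0, exp(5*t)]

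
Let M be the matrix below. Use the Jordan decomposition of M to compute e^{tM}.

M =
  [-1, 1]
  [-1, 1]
e^{tM} =
  [1 - t, t]
  [-t, t + 1]

Strategy: write M = P · J · P⁻¹ where J is a Jordan canonical form, so e^{tM} = P · e^{tJ} · P⁻¹, and e^{tJ} can be computed block-by-block.

M has Jordan form
J =
  [0, 1]
  [0, 0]
(up to reordering of blocks).

Per-block formulas:
  For a 2×2 Jordan block J_2(0): exp(t · J_2(0)) = e^(0t)·(I + t·N), where N is the 2×2 nilpotent shift.

After assembling e^{tJ} and conjugating by P, we get:

e^{tM} =
  [1 - t, t]
  [-t, t + 1]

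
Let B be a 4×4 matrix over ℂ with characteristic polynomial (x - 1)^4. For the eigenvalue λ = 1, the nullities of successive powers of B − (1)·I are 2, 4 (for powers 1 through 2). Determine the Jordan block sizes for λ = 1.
Block sizes for λ = 1: [2, 2]

From the dimensions of kernels of powers, the number of Jordan blocks of size at least j is d_j − d_{j−1} where d_j = dim ker(N^j) (with d_0 = 0). Computing the differences gives [2, 2].
The number of blocks of size exactly k is (#blocks of size ≥ k) − (#blocks of size ≥ k + 1), so the partition is: 2 block(s) of size 2.
In nonincreasing order the block sizes are [2, 2].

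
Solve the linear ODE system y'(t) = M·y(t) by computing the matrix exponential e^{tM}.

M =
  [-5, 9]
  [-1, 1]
e^{tM} =
  [-3*t*exp(-2*t) + exp(-2*t), 9*t*exp(-2*t)]
  [-t*exp(-2*t), 3*t*exp(-2*t) + exp(-2*t)]

Strategy: write M = P · J · P⁻¹ where J is a Jordan canonical form, so e^{tM} = P · e^{tJ} · P⁻¹, and e^{tJ} can be computed block-by-block.

M has Jordan form
J =
  [-2,  1]
  [ 0, -2]
(up to reordering of blocks).

Per-block formulas:
  For a 2×2 Jordan block J_2(-2): exp(t · J_2(-2)) = e^(-2t)·(I + t·N), where N is the 2×2 nilpotent shift.

After assembling e^{tJ} and conjugating by P, we get:

e^{tM} =
  [-3*t*exp(-2*t) + exp(-2*t), 9*t*exp(-2*t)]
  [-t*exp(-2*t), 3*t*exp(-2*t) + exp(-2*t)]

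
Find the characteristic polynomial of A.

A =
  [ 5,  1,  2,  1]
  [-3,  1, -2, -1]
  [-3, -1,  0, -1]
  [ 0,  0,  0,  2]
x^4 - 8*x^3 + 24*x^2 - 32*x + 16

Expanding det(x·I − A) (e.g. by cofactor expansion or by noting that A is similar to its Jordan form J, which has the same characteristic polynomial as A) gives
  χ_A(x) = x^4 - 8*x^3 + 24*x^2 - 32*x + 16
which factors as (x - 2)^4. The eigenvalues (with algebraic multiplicities) are λ = 2 with multiplicity 4.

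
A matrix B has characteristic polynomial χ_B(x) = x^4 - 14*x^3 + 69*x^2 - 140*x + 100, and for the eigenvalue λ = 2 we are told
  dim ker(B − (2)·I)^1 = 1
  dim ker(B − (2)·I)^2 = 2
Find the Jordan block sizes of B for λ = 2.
Block sizes for λ = 2: [2]

From the dimensions of kernels of powers, the number of Jordan blocks of size at least j is d_j − d_{j−1} where d_j = dim ker(N^j) (with d_0 = 0). Computing the differences gives [1, 1].
The number of blocks of size exactly k is (#blocks of size ≥ k) − (#blocks of size ≥ k + 1), so the partition is: 1 block(s) of size 2.
In nonincreasing order the block sizes are [2].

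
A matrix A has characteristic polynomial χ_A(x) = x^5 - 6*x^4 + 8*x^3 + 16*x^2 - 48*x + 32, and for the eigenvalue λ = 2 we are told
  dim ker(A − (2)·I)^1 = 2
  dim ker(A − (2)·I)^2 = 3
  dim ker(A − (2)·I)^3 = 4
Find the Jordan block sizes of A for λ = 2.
Block sizes for λ = 2: [3, 1]

From the dimensions of kernels of powers, the number of Jordan blocks of size at least j is d_j − d_{j−1} where d_j = dim ker(N^j) (with d_0 = 0). Computing the differences gives [2, 1, 1].
The number of blocks of size exactly k is (#blocks of size ≥ k) − (#blocks of size ≥ k + 1), so the partition is: 1 block(s) of size 1, 1 block(s) of size 3.
In nonincreasing order the block sizes are [3, 1].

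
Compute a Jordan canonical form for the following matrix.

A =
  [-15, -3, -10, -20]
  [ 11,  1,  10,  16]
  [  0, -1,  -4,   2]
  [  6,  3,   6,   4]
J_3(-4) ⊕ J_1(-2)

The characteristic polynomial is
  det(x·I − A) = x^4 + 14*x^3 + 72*x^2 + 160*x + 128 = (x + 2)*(x + 4)^3

Eigenvalues and multiplicities (the geometric multiplicity of λ is n − rank(A − λI), which equals the number of Jordan blocks for λ):
  λ = -4: algebraic multiplicity = 3, geometric multiplicity = 1
  λ = -2: algebraic multiplicity = 1, geometric multiplicity = 1

Determining the block sizes for each eigenvalue:
  λ = -4: one block (gm = 1), so the single block has size am = 3 → block sizes [3]
  λ = -2: one block (gm = 1), so the single block has size am = 1 → block sizes [1]

Assembling the blocks gives a Jordan form
J =
  [-4,  1,  0,  0]
  [ 0, -4,  1,  0]
  [ 0,  0, -4,  0]
  [ 0,  0,  0, -2]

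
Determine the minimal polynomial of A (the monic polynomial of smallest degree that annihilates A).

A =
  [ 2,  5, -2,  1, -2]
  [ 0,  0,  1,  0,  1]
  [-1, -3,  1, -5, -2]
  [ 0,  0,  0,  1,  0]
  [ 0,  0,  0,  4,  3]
x^4 - 6*x^3 + 12*x^2 - 10*x + 3

The characteristic polynomial is χ_A(x) = (x - 3)*(x - 1)^4, so the eigenvalues are known. The minimal polynomial is
  m_A(x) = Π_λ (x − λ)^{k_λ}
where k_λ is the size of the *largest* Jordan block for λ (equivalently, the smallest k with (A − λI)^k v = 0 for every generalised eigenvector v of λ).

  λ = 1: largest Jordan block has size 3, contributing (x − 1)^3
  λ = 3: largest Jordan block has size 1, contributing (x − 3)

So m_A(x) = (x - 3)*(x - 1)^3 = x^4 - 6*x^3 + 12*x^2 - 10*x + 3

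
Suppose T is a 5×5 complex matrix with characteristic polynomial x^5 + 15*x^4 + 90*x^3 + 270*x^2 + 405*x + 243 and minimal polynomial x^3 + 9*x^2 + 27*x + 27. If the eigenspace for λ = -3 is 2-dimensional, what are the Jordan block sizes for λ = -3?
Block sizes for λ = -3: [3, 2]

Step 1 — from the characteristic polynomial, algebraic multiplicity of λ = -3 is 5. From dim ker(T − (-3)·I) = 2, there are exactly 2 Jordan blocks for λ = -3.
Step 2 — from the minimal polynomial, the factor (x + 3)^3 tells us the largest block for λ = -3 has size 3.
Step 3 — with total size 5, 2 blocks, and largest block 3, the block sizes (in nonincreasing order) are [3, 2].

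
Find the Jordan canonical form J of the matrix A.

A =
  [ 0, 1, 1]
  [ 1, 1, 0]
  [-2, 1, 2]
J_3(1)

The characteristic polynomial is
  det(x·I − A) = x^3 - 3*x^2 + 3*x - 1 = (x - 1)^3

Eigenvalues and multiplicities (the geometric multiplicity of λ is n − rank(A − λI), which equals the number of Jordan blocks for λ):
  λ = 1: algebraic multiplicity = 3, geometric multiplicity = 1

Determining the block sizes for each eigenvalue:
  λ = 1: one block (gm = 1), so the single block has size am = 3 → block sizes [3]

Assembling the blocks gives a Jordan form
J =
  [1, 1, 0]
  [0, 1, 1]
  [0, 0, 1]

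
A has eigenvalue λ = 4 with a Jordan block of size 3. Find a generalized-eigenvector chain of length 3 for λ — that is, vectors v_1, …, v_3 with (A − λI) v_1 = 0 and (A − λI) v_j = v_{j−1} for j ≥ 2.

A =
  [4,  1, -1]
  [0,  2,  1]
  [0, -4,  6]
A Jordan chain for λ = 4 of length 3:
v_1 = (2, 0, 0)ᵀ
v_2 = (1, -2, -4)ᵀ
v_3 = (0, 1, 0)ᵀ

Let N = A − (4)·I. We want v_3 with N^3 v_3 = 0 but N^2 v_3 ≠ 0; then v_{j-1} := N · v_j for j = 3, …, 2.

Pick v_3 = (0, 1, 0)ᵀ.
Then v_2 = N · v_3 = (1, -2, -4)ᵀ.
Then v_1 = N · v_2 = (2, 0, 0)ᵀ.

Sanity check: (A − (4)·I) v_1 = (0, 0, 0)ᵀ = 0. ✓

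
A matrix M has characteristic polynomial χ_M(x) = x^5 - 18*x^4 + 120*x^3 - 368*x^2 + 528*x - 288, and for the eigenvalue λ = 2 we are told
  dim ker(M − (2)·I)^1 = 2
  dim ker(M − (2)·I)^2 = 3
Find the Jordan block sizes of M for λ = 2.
Block sizes for λ = 2: [2, 1]

From the dimensions of kernels of powers, the number of Jordan blocks of size at least j is d_j − d_{j−1} where d_j = dim ker(N^j) (with d_0 = 0). Computing the differences gives [2, 1].
The number of blocks of size exactly k is (#blocks of size ≥ k) − (#blocks of size ≥ k + 1), so the partition is: 1 block(s) of size 1, 1 block(s) of size 2.
In nonincreasing order the block sizes are [2, 1].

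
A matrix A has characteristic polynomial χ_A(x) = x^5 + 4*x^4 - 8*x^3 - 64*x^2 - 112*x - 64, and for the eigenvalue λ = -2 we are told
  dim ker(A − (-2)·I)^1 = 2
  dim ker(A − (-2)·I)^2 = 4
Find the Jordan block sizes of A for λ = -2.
Block sizes for λ = -2: [2, 2]

From the dimensions of kernels of powers, the number of Jordan blocks of size at least j is d_j − d_{j−1} where d_j = dim ker(N^j) (with d_0 = 0). Computing the differences gives [2, 2].
The number of blocks of size exactly k is (#blocks of size ≥ k) − (#blocks of size ≥ k + 1), so the partition is: 2 block(s) of size 2.
In nonincreasing order the block sizes are [2, 2].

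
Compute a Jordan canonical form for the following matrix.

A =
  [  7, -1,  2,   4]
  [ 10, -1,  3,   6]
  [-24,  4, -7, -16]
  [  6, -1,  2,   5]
J_3(1) ⊕ J_1(1)

The characteristic polynomial is
  det(x·I − A) = x^4 - 4*x^3 + 6*x^2 - 4*x + 1 = (x - 1)^4

Eigenvalues and multiplicities (the geometric multiplicity of λ is n − rank(A − λI), which equals the number of Jordan blocks for λ):
  λ = 1: algebraic multiplicity = 4, geometric multiplicity = 2

Determining the block sizes for each eigenvalue:
  λ = 1: with am = 4 and gm = 2, the partition is not yet determined (e.g. several partitions of 4 into 2 parts exist). Let N = A − (1)·I. Computing rank(N^1) = 2, rank(N^2) = 1, rank(N^3) = 0; the number of blocks of size ≥ j is rank(N^{j−1}) − rank(N^j), giving [2, 1, 1]. So we have 1 block(s) of size 3, 1 block(s) of size 1 → block sizes [3, 1]

Assembling the blocks gives a Jordan form
J =
  [1, 1, 0, 0]
  [0, 1, 1, 0]
  [0, 0, 1, 0]
  [0, 0, 0, 1]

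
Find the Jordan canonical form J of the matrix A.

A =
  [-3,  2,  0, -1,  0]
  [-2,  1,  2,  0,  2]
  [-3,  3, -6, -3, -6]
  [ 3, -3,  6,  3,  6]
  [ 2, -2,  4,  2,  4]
J_1(-1) ⊕ J_2(0) ⊕ J_1(0) ⊕ J_1(0)

The characteristic polynomial is
  det(x·I − A) = x^5 + x^4 = x^4*(x + 1)

Eigenvalues and multiplicities (the geometric multiplicity of λ is n − rank(A − λI), which equals the number of Jordan blocks for λ):
  λ = -1: algebraic multiplicity = 1, geometric multiplicity = 1
  λ = 0: algebraic multiplicity = 4, geometric multiplicity = 3

Determining the block sizes for each eigenvalue:
  λ = -1: one block (gm = 1), so the single block has size am = 1 → block sizes [1]
  λ = 0: 3 blocks summing to 4 forces exactly one block of size 2 and the rest size 1 → block sizes [2, 1, 1]

Assembling the blocks gives a Jordan form
J =
  [-1, 0, 0, 0, 0]
  [ 0, 0, 1, 0, 0]
  [ 0, 0, 0, 0, 0]
  [ 0, 0, 0, 0, 0]
  [ 0, 0, 0, 0, 0]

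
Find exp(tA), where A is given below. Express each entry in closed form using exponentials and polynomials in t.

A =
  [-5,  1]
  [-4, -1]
e^{tA} =
  [-2*t*exp(-3*t) + exp(-3*t), t*exp(-3*t)]
  [-4*t*exp(-3*t), 2*t*exp(-3*t) + exp(-3*t)]

Strategy: write A = P · J · P⁻¹ where J is a Jordan canonical form, so e^{tA} = P · e^{tJ} · P⁻¹, and e^{tJ} can be computed block-by-block.

A has Jordan form
J =
  [-3,  1]
  [ 0, -3]
(up to reordering of blocks).

Per-block formulas:
  For a 2×2 Jordan block J_2(-3): exp(t · J_2(-3)) = e^(-3t)·(I + t·N), where N is the 2×2 nilpotent shift.

After assembling e^{tJ} and conjugating by P, we get:

e^{tA} =
  [-2*t*exp(-3*t) + exp(-3*t), t*exp(-3*t)]
  [-4*t*exp(-3*t), 2*t*exp(-3*t) + exp(-3*t)]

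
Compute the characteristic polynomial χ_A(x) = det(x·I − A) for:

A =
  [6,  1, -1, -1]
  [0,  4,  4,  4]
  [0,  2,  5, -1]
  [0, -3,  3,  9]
x^4 - 24*x^3 + 216*x^2 - 864*x + 1296

Expanding det(x·I − A) (e.g. by cofactor expansion or by noting that A is similar to its Jordan form J, which has the same characteristic polynomial as A) gives
  χ_A(x) = x^4 - 24*x^3 + 216*x^2 - 864*x + 1296
which factors as (x - 6)^4. The eigenvalues (with algebraic multiplicities) are λ = 6 with multiplicity 4.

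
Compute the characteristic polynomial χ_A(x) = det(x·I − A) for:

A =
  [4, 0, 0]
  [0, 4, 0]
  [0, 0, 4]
x^3 - 12*x^2 + 48*x - 64

Expanding det(x·I − A) (e.g. by cofactor expansion or by noting that A is similar to its Jordan form J, which has the same characteristic polynomial as A) gives
  χ_A(x) = x^3 - 12*x^2 + 48*x - 64
which factors as (x - 4)^3. The eigenvalues (with algebraic multiplicities) are λ = 4 with multiplicity 3.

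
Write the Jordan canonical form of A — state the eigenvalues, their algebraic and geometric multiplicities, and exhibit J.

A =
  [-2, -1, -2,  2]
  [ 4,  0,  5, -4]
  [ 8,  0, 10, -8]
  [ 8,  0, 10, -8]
J_3(0) ⊕ J_1(0)

The characteristic polynomial is
  det(x·I − A) = x^4

Eigenvalues and multiplicities (the geometric multiplicity of λ is n − rank(A − λI), which equals the number of Jordan blocks for λ):
  λ = 0: algebraic multiplicity = 4, geometric multiplicity = 2

Determining the block sizes for each eigenvalue:
  λ = 0: with am = 4 and gm = 2, the partition is not yet determined (e.g. several partitions of 4 into 2 parts exist). Let N = A − (0)·I. Computing rank(N^1) = 2, rank(N^2) = 1, rank(N^3) = 0; the number of blocks of size ≥ j is rank(N^{j−1}) − rank(N^j), giving [2, 1, 1]. So we have 1 block(s) of size 3, 1 block(s) of size 1 → block sizes [3, 1]

Assembling the blocks gives a Jordan form
J =
  [0, 1, 0, 0]
  [0, 0, 1, 0]
  [0, 0, 0, 0]
  [0, 0, 0, 0]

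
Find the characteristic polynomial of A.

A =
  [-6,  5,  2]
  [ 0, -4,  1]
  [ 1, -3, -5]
x^3 + 15*x^2 + 75*x + 125

Expanding det(x·I − A) (e.g. by cofactor expansion or by noting that A is similar to its Jordan form J, which has the same characteristic polynomial as A) gives
  χ_A(x) = x^3 + 15*x^2 + 75*x + 125
which factors as (x + 5)^3. The eigenvalues (with algebraic multiplicities) are λ = -5 with multiplicity 3.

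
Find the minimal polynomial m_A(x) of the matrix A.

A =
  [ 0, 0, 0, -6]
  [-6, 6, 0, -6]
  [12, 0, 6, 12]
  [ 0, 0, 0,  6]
x^2 - 6*x

The characteristic polynomial is χ_A(x) = x*(x - 6)^3, so the eigenvalues are known. The minimal polynomial is
  m_A(x) = Π_λ (x − λ)^{k_λ}
where k_λ is the size of the *largest* Jordan block for λ (equivalently, the smallest k with (A − λI)^k v = 0 for every generalised eigenvector v of λ).

  λ = 0: largest Jordan block has size 1, contributing (x − 0)
  λ = 6: largest Jordan block has size 1, contributing (x − 6)

So m_A(x) = x*(x - 6) = x^2 - 6*x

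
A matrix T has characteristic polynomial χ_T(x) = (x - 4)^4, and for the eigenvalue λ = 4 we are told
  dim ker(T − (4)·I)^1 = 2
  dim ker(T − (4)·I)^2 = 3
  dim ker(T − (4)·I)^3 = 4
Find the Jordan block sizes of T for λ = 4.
Block sizes for λ = 4: [3, 1]

From the dimensions of kernels of powers, the number of Jordan blocks of size at least j is d_j − d_{j−1} where d_j = dim ker(N^j) (with d_0 = 0). Computing the differences gives [2, 1, 1].
The number of blocks of size exactly k is (#blocks of size ≥ k) − (#blocks of size ≥ k + 1), so the partition is: 1 block(s) of size 1, 1 block(s) of size 3.
In nonincreasing order the block sizes are [3, 1].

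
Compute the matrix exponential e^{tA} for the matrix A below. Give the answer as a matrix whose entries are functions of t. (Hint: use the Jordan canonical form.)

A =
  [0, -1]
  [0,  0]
e^{tA} =
  [1, -t]
  [0, 1]

Strategy: write A = P · J · P⁻¹ where J is a Jordan canonical form, so e^{tA} = P · e^{tJ} · P⁻¹, and e^{tJ} can be computed block-by-block.

A has Jordan form
J =
  [0, 1]
  [0, 0]
(up to reordering of blocks).

Per-block formulas:
  For a 2×2 Jordan block J_2(0): exp(t · J_2(0)) = e^(0t)·(I + t·N), where N is the 2×2 nilpotent shift.

After assembling e^{tJ} and conjugating by P, we get:

e^{tA} =
  [1, -t]
  [0, 1]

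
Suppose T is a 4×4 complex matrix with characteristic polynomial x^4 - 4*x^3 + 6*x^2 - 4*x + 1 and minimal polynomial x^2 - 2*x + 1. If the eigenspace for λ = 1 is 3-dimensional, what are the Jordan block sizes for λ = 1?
Block sizes for λ = 1: [2, 1, 1]

Step 1 — from the characteristic polynomial, algebraic multiplicity of λ = 1 is 4. From dim ker(T − (1)·I) = 3, there are exactly 3 Jordan blocks for λ = 1.
Step 2 — from the minimal polynomial, the factor (x − 1)^2 tells us the largest block for λ = 1 has size 2.
Step 3 — with total size 4, 3 blocks, and largest block 2, the block sizes (in nonincreasing order) are [2, 1, 1].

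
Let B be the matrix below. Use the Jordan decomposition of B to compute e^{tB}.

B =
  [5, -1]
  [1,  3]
e^{tB} =
  [t*exp(4*t) + exp(4*t), -t*exp(4*t)]
  [t*exp(4*t), -t*exp(4*t) + exp(4*t)]

Strategy: write B = P · J · P⁻¹ where J is a Jordan canonical form, so e^{tB} = P · e^{tJ} · P⁻¹, and e^{tJ} can be computed block-by-block.

B has Jordan form
J =
  [4, 1]
  [0, 4]
(up to reordering of blocks).

Per-block formulas:
  For a 2×2 Jordan block J_2(4): exp(t · J_2(4)) = e^(4t)·(I + t·N), where N is the 2×2 nilpotent shift.

After assembling e^{tJ} and conjugating by P, we get:

e^{tB} =
  [t*exp(4*t) + exp(4*t), -t*exp(4*t)]
  [t*exp(4*t), -t*exp(4*t) + exp(4*t)]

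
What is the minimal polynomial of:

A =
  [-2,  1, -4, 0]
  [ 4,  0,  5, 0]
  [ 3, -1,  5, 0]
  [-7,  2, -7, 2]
x^4 - 5*x^3 + 9*x^2 - 7*x + 2

The characteristic polynomial is χ_A(x) = (x - 2)*(x - 1)^3, so the eigenvalues are known. The minimal polynomial is
  m_A(x) = Π_λ (x − λ)^{k_λ}
where k_λ is the size of the *largest* Jordan block for λ (equivalently, the smallest k with (A − λI)^k v = 0 for every generalised eigenvector v of λ).

  λ = 1: largest Jordan block has size 3, contributing (x − 1)^3
  λ = 2: largest Jordan block has size 1, contributing (x − 2)

So m_A(x) = (x - 2)*(x - 1)^3 = x^4 - 5*x^3 + 9*x^2 - 7*x + 2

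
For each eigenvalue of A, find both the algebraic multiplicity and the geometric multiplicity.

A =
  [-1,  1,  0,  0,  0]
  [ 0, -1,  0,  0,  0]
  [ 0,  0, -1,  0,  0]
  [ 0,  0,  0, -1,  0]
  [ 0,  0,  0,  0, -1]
λ = -1: alg = 5, geom = 4

Step 1 — factor the characteristic polynomial to read off the algebraic multiplicities:
  χ_A(x) = (x + 1)^5

Step 2 — compute geometric multiplicities via the rank-nullity identity g(λ) = n − rank(A − λI):
  rank(A − (-1)·I) = 1, so dim ker(A − (-1)·I) = n − 1 = 4

Summary:
  λ = -1: algebraic multiplicity = 5, geometric multiplicity = 4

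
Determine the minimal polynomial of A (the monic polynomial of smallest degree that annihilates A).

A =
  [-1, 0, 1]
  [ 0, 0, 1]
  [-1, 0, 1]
x^3

The characteristic polynomial is χ_A(x) = x^3, so the eigenvalues are known. The minimal polynomial is
  m_A(x) = Π_λ (x − λ)^{k_λ}
where k_λ is the size of the *largest* Jordan block for λ (equivalently, the smallest k with (A − λI)^k v = 0 for every generalised eigenvector v of λ).

  λ = 0: largest Jordan block has size 3, contributing (x − 0)^3

So m_A(x) = x^3 = x^3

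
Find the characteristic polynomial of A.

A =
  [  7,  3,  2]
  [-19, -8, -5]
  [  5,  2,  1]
x^3

Expanding det(x·I − A) (e.g. by cofactor expansion or by noting that A is similar to its Jordan form J, which has the same characteristic polynomial as A) gives
  χ_A(x) = x^3
which factors as x^3. The eigenvalues (with algebraic multiplicities) are λ = 0 with multiplicity 3.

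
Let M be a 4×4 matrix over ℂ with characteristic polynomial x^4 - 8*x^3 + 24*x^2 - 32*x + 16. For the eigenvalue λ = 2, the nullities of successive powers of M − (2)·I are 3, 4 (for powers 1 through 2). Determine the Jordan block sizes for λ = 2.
Block sizes for λ = 2: [2, 1, 1]

From the dimensions of kernels of powers, the number of Jordan blocks of size at least j is d_j − d_{j−1} where d_j = dim ker(N^j) (with d_0 = 0). Computing the differences gives [3, 1].
The number of blocks of size exactly k is (#blocks of size ≥ k) − (#blocks of size ≥ k + 1), so the partition is: 2 block(s) of size 1, 1 block(s) of size 2.
In nonincreasing order the block sizes are [2, 1, 1].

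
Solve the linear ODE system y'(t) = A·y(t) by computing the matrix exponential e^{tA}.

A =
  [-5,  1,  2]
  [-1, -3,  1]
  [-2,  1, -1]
e^{tA} =
  [-t^2*exp(-3*t)/2 - 2*t*exp(-3*t) + exp(-3*t), t*exp(-3*t), t^2*exp(-3*t)/2 + 2*t*exp(-3*t)]
  [-t*exp(-3*t), exp(-3*t), t*exp(-3*t)]
  [-t^2*exp(-3*t)/2 - 2*t*exp(-3*t), t*exp(-3*t), t^2*exp(-3*t)/2 + 2*t*exp(-3*t) + exp(-3*t)]

Strategy: write A = P · J · P⁻¹ where J is a Jordan canonical form, so e^{tA} = P · e^{tJ} · P⁻¹, and e^{tJ} can be computed block-by-block.

A has Jordan form
J =
  [-3,  1,  0]
  [ 0, -3,  1]
  [ 0,  0, -3]
(up to reordering of blocks).

Per-block formulas:
  For a 3×3 Jordan block J_3(-3): exp(t · J_3(-3)) = e^(-3t)·(I + t·N + (t^2/2)·N^2), where N is the 3×3 nilpotent shift.

After assembling e^{tJ} and conjugating by P, we get:

e^{tA} =
  [-t^2*exp(-3*t)/2 - 2*t*exp(-3*t) + exp(-3*t), t*exp(-3*t), t^2*exp(-3*t)/2 + 2*t*exp(-3*t)]
  [-t*exp(-3*t), exp(-3*t), t*exp(-3*t)]
  [-t^2*exp(-3*t)/2 - 2*t*exp(-3*t), t*exp(-3*t), t^2*exp(-3*t)/2 + 2*t*exp(-3*t) + exp(-3*t)]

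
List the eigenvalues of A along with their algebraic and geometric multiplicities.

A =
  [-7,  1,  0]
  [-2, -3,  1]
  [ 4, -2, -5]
λ = -5: alg = 3, geom = 1

Step 1 — factor the characteristic polynomial to read off the algebraic multiplicities:
  χ_A(x) = (x + 5)^3

Step 2 — compute geometric multiplicities via the rank-nullity identity g(λ) = n − rank(A − λI):
  rank(A − (-5)·I) = 2, so dim ker(A − (-5)·I) = n − 2 = 1

Summary:
  λ = -5: algebraic multiplicity = 3, geometric multiplicity = 1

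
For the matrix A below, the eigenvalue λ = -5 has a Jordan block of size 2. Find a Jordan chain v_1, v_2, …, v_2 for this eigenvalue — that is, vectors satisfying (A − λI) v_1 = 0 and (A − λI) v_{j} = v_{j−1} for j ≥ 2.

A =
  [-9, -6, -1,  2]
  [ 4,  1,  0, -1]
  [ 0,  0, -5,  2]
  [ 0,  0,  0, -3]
A Jordan chain for λ = -5 of length 2:
v_1 = (-6, 4, 0, 0)ᵀ
v_2 = (1, 0, 2, 0)ᵀ

Let N = A − (-5)·I. We want v_2 with N^2 v_2 = 0 but N^1 v_2 ≠ 0; then v_{j-1} := N · v_j for j = 2, …, 2.

Pick v_2 = (1, 0, 2, 0)ᵀ.
Then v_1 = N · v_2 = (-6, 4, 0, 0)ᵀ.

Sanity check: (A − (-5)·I) v_1 = (0, 0, 0, 0)ᵀ = 0. ✓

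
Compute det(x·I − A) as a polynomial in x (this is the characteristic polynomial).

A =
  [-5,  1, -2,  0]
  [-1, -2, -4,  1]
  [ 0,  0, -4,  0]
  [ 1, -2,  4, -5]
x^4 + 16*x^3 + 96*x^2 + 256*x + 256

Expanding det(x·I − A) (e.g. by cofactor expansion or by noting that A is similar to its Jordan form J, which has the same characteristic polynomial as A) gives
  χ_A(x) = x^4 + 16*x^3 + 96*x^2 + 256*x + 256
which factors as (x + 4)^4. The eigenvalues (with algebraic multiplicities) are λ = -4 with multiplicity 4.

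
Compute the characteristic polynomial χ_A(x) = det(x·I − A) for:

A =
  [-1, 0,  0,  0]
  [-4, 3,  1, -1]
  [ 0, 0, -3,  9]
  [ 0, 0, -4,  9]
x^4 - 8*x^3 + 18*x^2 - 27

Expanding det(x·I − A) (e.g. by cofactor expansion or by noting that A is similar to its Jordan form J, which has the same characteristic polynomial as A) gives
  χ_A(x) = x^4 - 8*x^3 + 18*x^2 - 27
which factors as (x - 3)^3*(x + 1). The eigenvalues (with algebraic multiplicities) are λ = -1 with multiplicity 1, λ = 3 with multiplicity 3.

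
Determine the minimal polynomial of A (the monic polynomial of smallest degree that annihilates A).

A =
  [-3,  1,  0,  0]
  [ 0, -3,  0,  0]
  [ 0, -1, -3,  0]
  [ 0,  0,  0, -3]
x^2 + 6*x + 9

The characteristic polynomial is χ_A(x) = (x + 3)^4, so the eigenvalues are known. The minimal polynomial is
  m_A(x) = Π_λ (x − λ)^{k_λ}
where k_λ is the size of the *largest* Jordan block for λ (equivalently, the smallest k with (A − λI)^k v = 0 for every generalised eigenvector v of λ).

  λ = -3: largest Jordan block has size 2, contributing (x + 3)^2

So m_A(x) = (x + 3)^2 = x^2 + 6*x + 9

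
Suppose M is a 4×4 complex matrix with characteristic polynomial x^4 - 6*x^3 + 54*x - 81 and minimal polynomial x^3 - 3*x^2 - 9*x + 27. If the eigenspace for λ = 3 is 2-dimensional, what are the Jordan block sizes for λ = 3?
Block sizes for λ = 3: [2, 1]

Step 1 — from the characteristic polynomial, algebraic multiplicity of λ = 3 is 3. From dim ker(M − (3)·I) = 2, there are exactly 2 Jordan blocks for λ = 3.
Step 2 — from the minimal polynomial, the factor (x − 3)^2 tells us the largest block for λ = 3 has size 2.
Step 3 — with total size 3, 2 blocks, and largest block 2, the block sizes (in nonincreasing order) are [2, 1].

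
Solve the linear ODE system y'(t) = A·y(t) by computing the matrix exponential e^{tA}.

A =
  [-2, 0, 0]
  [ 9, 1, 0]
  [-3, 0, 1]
e^{tA} =
  [exp(-2*t), 0, 0]
  [3*exp(t) - 3*exp(-2*t), exp(t), 0]
  [-exp(t) + exp(-2*t), 0, exp(t)]

Strategy: write A = P · J · P⁻¹ where J is a Jordan canonical form, so e^{tA} = P · e^{tJ} · P⁻¹, and e^{tJ} can be computed block-by-block.

A has Jordan form
J =
  [-2, 0, 0]
  [ 0, 1, 0]
  [ 0, 0, 1]
(up to reordering of blocks).

Per-block formulas:
  For a 1×1 block at λ = 1: exp(t · [1]) = [e^(1t)].
  For a 1×1 block at λ = -2: exp(t · [-2]) = [e^(-2t)].

After assembling e^{tJ} and conjugating by P, we get:

e^{tA} =
  [exp(-2*t), 0, 0]
  [3*exp(t) - 3*exp(-2*t), exp(t), 0]
  [-exp(t) + exp(-2*t), 0, exp(t)]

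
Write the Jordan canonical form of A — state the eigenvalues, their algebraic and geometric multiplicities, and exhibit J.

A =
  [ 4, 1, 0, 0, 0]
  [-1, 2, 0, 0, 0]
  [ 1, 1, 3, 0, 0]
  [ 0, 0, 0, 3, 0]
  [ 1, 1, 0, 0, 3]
J_2(3) ⊕ J_1(3) ⊕ J_1(3) ⊕ J_1(3)

The characteristic polynomial is
  det(x·I − A) = x^5 - 15*x^4 + 90*x^3 - 270*x^2 + 405*x - 243 = (x - 3)^5

Eigenvalues and multiplicities (the geometric multiplicity of λ is n − rank(A − λI), which equals the number of Jordan blocks for λ):
  λ = 3: algebraic multiplicity = 5, geometric multiplicity = 4

Determining the block sizes for each eigenvalue:
  λ = 3: 4 blocks summing to 5 forces exactly one block of size 2 and the rest size 1 → block sizes [2, 1, 1, 1]

Assembling the blocks gives a Jordan form
J =
  [3, 1, 0, 0, 0]
  [0, 3, 0, 0, 0]
  [0, 0, 3, 0, 0]
  [0, 0, 0, 3, 0]
  [0, 0, 0, 0, 3]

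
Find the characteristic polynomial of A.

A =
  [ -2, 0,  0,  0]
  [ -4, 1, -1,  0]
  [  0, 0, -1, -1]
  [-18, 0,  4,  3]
x^4 - x^3 - 3*x^2 + 5*x - 2

Expanding det(x·I − A) (e.g. by cofactor expansion or by noting that A is similar to its Jordan form J, which has the same characteristic polynomial as A) gives
  χ_A(x) = x^4 - x^3 - 3*x^2 + 5*x - 2
which factors as (x - 1)^3*(x + 2). The eigenvalues (with algebraic multiplicities) are λ = -2 with multiplicity 1, λ = 1 with multiplicity 3.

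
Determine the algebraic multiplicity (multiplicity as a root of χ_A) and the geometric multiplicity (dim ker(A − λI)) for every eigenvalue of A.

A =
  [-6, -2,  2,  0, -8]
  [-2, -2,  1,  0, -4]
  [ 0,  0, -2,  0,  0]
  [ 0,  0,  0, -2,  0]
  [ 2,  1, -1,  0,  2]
λ = -2: alg = 5, geom = 3

Step 1 — factor the characteristic polynomial to read off the algebraic multiplicities:
  χ_A(x) = (x + 2)^5

Step 2 — compute geometric multiplicities via the rank-nullity identity g(λ) = n − rank(A − λI):
  rank(A − (-2)·I) = 2, so dim ker(A − (-2)·I) = n − 2 = 3

Summary:
  λ = -2: algebraic multiplicity = 5, geometric multiplicity = 3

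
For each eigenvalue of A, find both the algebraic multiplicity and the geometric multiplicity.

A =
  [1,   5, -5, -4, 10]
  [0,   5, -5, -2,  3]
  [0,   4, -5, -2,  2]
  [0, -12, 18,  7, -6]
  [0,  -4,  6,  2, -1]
λ = 1: alg = 4, geom = 2; λ = 3: alg = 1, geom = 1

Step 1 — factor the characteristic polynomial to read off the algebraic multiplicities:
  χ_A(x) = (x - 3)*(x - 1)^4

Step 2 — compute geometric multiplicities via the rank-nullity identity g(λ) = n − rank(A − λI):
  rank(A − (1)·I) = 3, so dim ker(A − (1)·I) = n − 3 = 2
  rank(A − (3)·I) = 4, so dim ker(A − (3)·I) = n − 4 = 1

Summary:
  λ = 1: algebraic multiplicity = 4, geometric multiplicity = 2
  λ = 3: algebraic multiplicity = 1, geometric multiplicity = 1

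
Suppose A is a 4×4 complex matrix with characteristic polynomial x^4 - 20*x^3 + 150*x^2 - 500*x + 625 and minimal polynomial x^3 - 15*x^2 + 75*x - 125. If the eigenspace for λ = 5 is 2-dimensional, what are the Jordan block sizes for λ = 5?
Block sizes for λ = 5: [3, 1]

Step 1 — from the characteristic polynomial, algebraic multiplicity of λ = 5 is 4. From dim ker(A − (5)·I) = 2, there are exactly 2 Jordan blocks for λ = 5.
Step 2 — from the minimal polynomial, the factor (x − 5)^3 tells us the largest block for λ = 5 has size 3.
Step 3 — with total size 4, 2 blocks, and largest block 3, the block sizes (in nonincreasing order) are [3, 1].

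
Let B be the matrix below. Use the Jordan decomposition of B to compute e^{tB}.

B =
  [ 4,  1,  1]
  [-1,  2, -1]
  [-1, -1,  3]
e^{tB} =
  [-t^2*exp(3*t)/2 + t*exp(3*t) + exp(3*t), -t^2*exp(3*t)/2 + t*exp(3*t), t*exp(3*t)]
  [t^2*exp(3*t)/2 - t*exp(3*t), t^2*exp(3*t)/2 - t*exp(3*t) + exp(3*t), -t*exp(3*t)]
  [-t*exp(3*t), -t*exp(3*t), exp(3*t)]

Strategy: write B = P · J · P⁻¹ where J is a Jordan canonical form, so e^{tB} = P · e^{tJ} · P⁻¹, and e^{tJ} can be computed block-by-block.

B has Jordan form
J =
  [3, 1, 0]
  [0, 3, 1]
  [0, 0, 3]
(up to reordering of blocks).

Per-block formulas:
  For a 3×3 Jordan block J_3(3): exp(t · J_3(3)) = e^(3t)·(I + t·N + (t^2/2)·N^2), where N is the 3×3 nilpotent shift.

After assembling e^{tJ} and conjugating by P, we get:

e^{tB} =
  [-t^2*exp(3*t)/2 + t*exp(3*t) + exp(3*t), -t^2*exp(3*t)/2 + t*exp(3*t), t*exp(3*t)]
  [t^2*exp(3*t)/2 - t*exp(3*t), t^2*exp(3*t)/2 - t*exp(3*t) + exp(3*t), -t*exp(3*t)]
  [-t*exp(3*t), -t*exp(3*t), exp(3*t)]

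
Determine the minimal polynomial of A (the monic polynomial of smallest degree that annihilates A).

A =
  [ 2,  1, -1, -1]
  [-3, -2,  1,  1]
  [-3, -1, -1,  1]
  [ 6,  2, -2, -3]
x^3 + 3*x^2 + 3*x + 1

The characteristic polynomial is χ_A(x) = (x + 1)^4, so the eigenvalues are known. The minimal polynomial is
  m_A(x) = Π_λ (x − λ)^{k_λ}
where k_λ is the size of the *largest* Jordan block for λ (equivalently, the smallest k with (A − λI)^k v = 0 for every generalised eigenvector v of λ).

  λ = -1: largest Jordan block has size 3, contributing (x + 1)^3

So m_A(x) = (x + 1)^3 = x^3 + 3*x^2 + 3*x + 1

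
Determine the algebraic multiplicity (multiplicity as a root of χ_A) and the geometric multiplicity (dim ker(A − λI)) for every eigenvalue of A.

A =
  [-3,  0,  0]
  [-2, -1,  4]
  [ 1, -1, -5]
λ = -3: alg = 3, geom = 2

Step 1 — factor the characteristic polynomial to read off the algebraic multiplicities:
  χ_A(x) = (x + 3)^3

Step 2 — compute geometric multiplicities via the rank-nullity identity g(λ) = n − rank(A − λI):
  rank(A − (-3)·I) = 1, so dim ker(A − (-3)·I) = n − 1 = 2

Summary:
  λ = -3: algebraic multiplicity = 3, geometric multiplicity = 2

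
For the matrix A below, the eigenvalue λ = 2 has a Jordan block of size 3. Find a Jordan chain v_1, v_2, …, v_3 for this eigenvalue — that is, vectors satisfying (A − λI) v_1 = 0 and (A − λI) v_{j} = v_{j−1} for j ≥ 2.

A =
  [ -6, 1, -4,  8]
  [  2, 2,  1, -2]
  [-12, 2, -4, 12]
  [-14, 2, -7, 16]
A Jordan chain for λ = 2 of length 3:
v_1 = (2, 0, 4, 4)ᵀ
v_2 = (-8, 2, -12, -14)ᵀ
v_3 = (1, 0, 0, 0)ᵀ

Let N = A − (2)·I. We want v_3 with N^3 v_3 = 0 but N^2 v_3 ≠ 0; then v_{j-1} := N · v_j for j = 3, …, 2.

Pick v_3 = (1, 0, 0, 0)ᵀ.
Then v_2 = N · v_3 = (-8, 2, -12, -14)ᵀ.
Then v_1 = N · v_2 = (2, 0, 4, 4)ᵀ.

Sanity check: (A − (2)·I) v_1 = (0, 0, 0, 0)ᵀ = 0. ✓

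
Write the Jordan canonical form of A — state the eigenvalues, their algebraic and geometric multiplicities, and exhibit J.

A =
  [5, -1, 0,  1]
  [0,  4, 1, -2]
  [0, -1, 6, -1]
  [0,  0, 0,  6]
J_3(5) ⊕ J_1(6)

The characteristic polynomial is
  det(x·I − A) = x^4 - 21*x^3 + 165*x^2 - 575*x + 750 = (x - 6)*(x - 5)^3

Eigenvalues and multiplicities (the geometric multiplicity of λ is n − rank(A − λI), which equals the number of Jordan blocks for λ):
  λ = 5: algebraic multiplicity = 3, geometric multiplicity = 1
  λ = 6: algebraic multiplicity = 1, geometric multiplicity = 1

Determining the block sizes for each eigenvalue:
  λ = 5: one block (gm = 1), so the single block has size am = 3 → block sizes [3]
  λ = 6: one block (gm = 1), so the single block has size am = 1 → block sizes [1]

Assembling the blocks gives a Jordan form
J =
  [5, 1, 0, 0]
  [0, 5, 1, 0]
  [0, 0, 5, 0]
  [0, 0, 0, 6]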